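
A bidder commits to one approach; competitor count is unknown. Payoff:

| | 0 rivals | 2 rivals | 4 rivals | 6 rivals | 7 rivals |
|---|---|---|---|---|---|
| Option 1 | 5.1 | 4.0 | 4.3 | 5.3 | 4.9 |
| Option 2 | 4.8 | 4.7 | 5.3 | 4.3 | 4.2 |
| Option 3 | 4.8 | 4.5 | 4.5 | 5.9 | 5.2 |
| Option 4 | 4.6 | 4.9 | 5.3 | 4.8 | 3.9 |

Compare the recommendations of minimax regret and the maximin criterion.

minimax regret → Option 3; maximin → Option 3 (agree)

Column bests: 0 rivals=5.1, 2 rivals=4.9, 4 rivals=5.3, 6 rivals=5.9, 7 rivals=5.2.
Option 1 regrets: 0.0, 0.9, 1.0, 0.6, 0.3 → max 1.0
Option 2 regrets: 0.3, 0.2, 0.0, 1.6, 1.0 → max 1.6
Option 3 regrets: 0.3, 0.4, 0.8, 0.0, 0.0 → max 0.8
Option 4 regrets: 0.5, 0.0, 0.0, 1.1, 1.3 → max 1.3
Smallest max regret = 0.8 → Option 3.
Row minima: Option 1=4.0, Option 2=4.2, Option 3=4.5, Option 4=3.9
Best worst-case = 4.5 → Option 3.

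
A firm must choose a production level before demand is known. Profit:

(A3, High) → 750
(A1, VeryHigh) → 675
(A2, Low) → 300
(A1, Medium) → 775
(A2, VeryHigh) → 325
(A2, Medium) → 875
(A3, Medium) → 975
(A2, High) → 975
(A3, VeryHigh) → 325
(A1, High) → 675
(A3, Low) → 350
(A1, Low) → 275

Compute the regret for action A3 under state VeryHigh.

350

Best payoff under VeryHigh is 675.
Regret = 675 − 325 = 350.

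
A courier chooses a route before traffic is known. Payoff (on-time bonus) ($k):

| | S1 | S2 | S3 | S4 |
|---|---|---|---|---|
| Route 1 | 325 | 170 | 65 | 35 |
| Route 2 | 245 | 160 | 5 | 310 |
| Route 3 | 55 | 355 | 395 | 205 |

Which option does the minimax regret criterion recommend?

Column bests: S1=325, S2=355, S3=395, S4=310.
Route 1 regrets: 0, 185, 330, 275 → max 330
Route 2 regrets: 80, 195, 390, 0 → max 390
Route 3 regrets: 270, 0, 0, 105 → max 270
Smallest max regret = 270 → Route 3.

Route 3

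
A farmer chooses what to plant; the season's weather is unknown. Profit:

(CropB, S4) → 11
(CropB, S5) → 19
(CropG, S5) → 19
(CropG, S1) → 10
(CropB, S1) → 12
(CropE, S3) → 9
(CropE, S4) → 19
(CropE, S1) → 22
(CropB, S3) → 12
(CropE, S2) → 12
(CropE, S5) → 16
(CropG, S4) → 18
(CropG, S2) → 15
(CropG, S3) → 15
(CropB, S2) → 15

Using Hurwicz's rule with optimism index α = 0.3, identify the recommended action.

CropB

CropE: 0.3·22 + 0.7·9 = 12.9
CropB: 0.3·19 + 0.7·11 = 13.4
CropG: 0.3·19 + 0.7·10 = 12.7
Highest Hurwicz score = 13.4 → CropB.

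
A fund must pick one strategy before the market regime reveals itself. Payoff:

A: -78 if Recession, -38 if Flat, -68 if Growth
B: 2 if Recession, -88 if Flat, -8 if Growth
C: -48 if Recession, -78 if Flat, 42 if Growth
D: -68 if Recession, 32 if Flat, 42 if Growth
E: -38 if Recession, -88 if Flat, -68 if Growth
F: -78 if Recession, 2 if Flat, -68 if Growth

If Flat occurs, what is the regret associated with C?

110

Best payoff under Flat is 32.
Regret = 32 − (-78) = 110.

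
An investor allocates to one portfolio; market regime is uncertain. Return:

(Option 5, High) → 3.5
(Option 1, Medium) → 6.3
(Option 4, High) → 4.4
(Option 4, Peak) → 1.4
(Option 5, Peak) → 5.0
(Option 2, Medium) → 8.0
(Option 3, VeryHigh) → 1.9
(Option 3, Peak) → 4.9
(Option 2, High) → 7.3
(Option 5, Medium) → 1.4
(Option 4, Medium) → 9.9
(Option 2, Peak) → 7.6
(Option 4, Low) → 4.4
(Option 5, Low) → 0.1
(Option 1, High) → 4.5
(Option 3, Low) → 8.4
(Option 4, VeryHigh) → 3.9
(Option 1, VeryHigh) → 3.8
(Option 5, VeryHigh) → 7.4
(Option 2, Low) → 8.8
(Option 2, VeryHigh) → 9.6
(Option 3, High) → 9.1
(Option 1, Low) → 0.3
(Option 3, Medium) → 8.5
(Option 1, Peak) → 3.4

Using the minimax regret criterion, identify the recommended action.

Column bests: Low=8.8, Medium=9.9, High=9.1, VeryHigh=9.6, Peak=7.6.
Option 1 regrets: 8.5, 3.6, 4.6, 5.8, 4.2 → max 8.5
Option 2 regrets: 0.0, 1.9, 1.8, 0.0, 0.0 → max 1.9
Option 3 regrets: 0.4, 1.4, 0.0, 7.7, 2.7 → max 7.7
Option 4 regrets: 4.4, 0.0, 4.7, 5.7, 6.2 → max 6.2
Option 5 regrets: 8.7, 8.5, 5.6, 2.2, 2.6 → max 8.7
Smallest max regret = 1.9 → Option 2.

Option 2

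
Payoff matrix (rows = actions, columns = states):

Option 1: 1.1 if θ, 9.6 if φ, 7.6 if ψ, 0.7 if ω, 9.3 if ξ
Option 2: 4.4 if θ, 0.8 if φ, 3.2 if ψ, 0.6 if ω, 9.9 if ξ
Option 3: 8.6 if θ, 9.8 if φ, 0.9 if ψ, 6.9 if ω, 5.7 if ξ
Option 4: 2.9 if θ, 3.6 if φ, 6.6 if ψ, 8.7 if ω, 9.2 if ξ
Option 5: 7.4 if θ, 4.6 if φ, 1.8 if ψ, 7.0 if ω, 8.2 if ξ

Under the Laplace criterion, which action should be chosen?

Option 3

Row averages: Option 1=5.66, Option 2=3.78, Option 3=6.38, Option 4=6.2, Option 5=5.8
Highest average = 6.38 → Option 3.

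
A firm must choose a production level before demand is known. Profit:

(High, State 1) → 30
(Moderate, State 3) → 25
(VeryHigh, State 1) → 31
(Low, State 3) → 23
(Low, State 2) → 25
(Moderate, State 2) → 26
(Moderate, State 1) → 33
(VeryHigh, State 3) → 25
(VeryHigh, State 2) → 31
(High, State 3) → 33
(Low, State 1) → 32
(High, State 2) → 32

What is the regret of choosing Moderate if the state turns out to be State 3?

Best payoff under State 3 is 33.
Regret = 33 − 25 = 8.

8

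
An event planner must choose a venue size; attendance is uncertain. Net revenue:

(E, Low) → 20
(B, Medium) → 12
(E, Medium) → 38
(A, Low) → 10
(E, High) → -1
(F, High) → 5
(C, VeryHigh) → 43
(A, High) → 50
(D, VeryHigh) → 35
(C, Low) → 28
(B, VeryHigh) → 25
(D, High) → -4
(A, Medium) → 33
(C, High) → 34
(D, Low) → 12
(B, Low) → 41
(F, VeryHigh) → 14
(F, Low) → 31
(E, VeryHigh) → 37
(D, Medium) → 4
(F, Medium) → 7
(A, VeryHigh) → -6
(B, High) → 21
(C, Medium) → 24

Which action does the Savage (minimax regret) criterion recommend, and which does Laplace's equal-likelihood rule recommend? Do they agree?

Column bests: Low=41, Medium=38, High=50, VeryHigh=43.
A regrets: 31, 5, 0, 49 → max 49
B regrets: 0, 26, 29, 18 → max 29
C regrets: 13, 14, 16, 0 → max 16
D regrets: 29, 34, 54, 8 → max 54
E regrets: 21, 0, 51, 6 → max 51
F regrets: 10, 31, 45, 29 → max 45
Smallest max regret = 16 → C.
Row averages: A=21.75, B=24.75, C=32.25, D=11.75, E=23.5, F=14.25
Highest average = 32.25 → C.

minimax regret → C; laplace → C (agree)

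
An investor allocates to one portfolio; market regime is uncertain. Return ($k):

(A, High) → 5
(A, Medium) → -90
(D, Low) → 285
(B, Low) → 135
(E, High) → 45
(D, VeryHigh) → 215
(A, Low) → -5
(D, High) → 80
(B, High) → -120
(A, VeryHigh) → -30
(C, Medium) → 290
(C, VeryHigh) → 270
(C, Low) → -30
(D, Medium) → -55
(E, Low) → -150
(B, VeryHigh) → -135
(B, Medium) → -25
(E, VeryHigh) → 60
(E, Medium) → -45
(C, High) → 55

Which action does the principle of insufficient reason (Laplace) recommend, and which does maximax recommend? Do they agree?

laplace → C; maximax → C (agree)

Row averages: A=-30, B=-36.25, C=146.25, D=131.25, E=-22.5
Highest average = 146.25 → C.
Row maxima: A=5, B=135, C=290, D=285, E=60
Best best-case = 290 → C.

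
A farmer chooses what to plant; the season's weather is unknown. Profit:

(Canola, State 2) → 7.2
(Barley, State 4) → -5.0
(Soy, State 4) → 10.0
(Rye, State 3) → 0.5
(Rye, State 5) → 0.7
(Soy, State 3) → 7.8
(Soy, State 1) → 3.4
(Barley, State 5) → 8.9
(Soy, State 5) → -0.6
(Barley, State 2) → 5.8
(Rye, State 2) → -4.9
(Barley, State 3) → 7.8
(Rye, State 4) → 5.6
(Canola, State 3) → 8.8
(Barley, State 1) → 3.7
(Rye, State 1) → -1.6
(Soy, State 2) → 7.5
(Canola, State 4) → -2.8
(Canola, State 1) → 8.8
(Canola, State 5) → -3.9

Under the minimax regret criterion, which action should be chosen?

Soy

Column bests: State 1=8.8, State 2=7.5, State 3=8.8, State 4=10.0, State 5=8.9.
Canola regrets: 0.0, 0.3, 0.0, 12.8, 12.8 → max 12.8
Barley regrets: 5.1, 1.7, 1.0, 15.0, 0.0 → max 15.0
Rye regrets: 10.4, 12.4, 8.3, 4.4, 8.2 → max 12.4
Soy regrets: 5.4, 0.0, 1.0, 0.0, 9.5 → max 9.5
Smallest max regret = 9.5 → Soy.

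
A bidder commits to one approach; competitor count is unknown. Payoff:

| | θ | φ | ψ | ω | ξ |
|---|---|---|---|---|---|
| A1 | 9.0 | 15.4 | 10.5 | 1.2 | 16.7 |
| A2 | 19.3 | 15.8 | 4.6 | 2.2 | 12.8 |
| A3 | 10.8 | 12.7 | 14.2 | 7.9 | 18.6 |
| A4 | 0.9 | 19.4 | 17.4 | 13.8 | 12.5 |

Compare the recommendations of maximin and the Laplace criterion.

Row minima: A1=1.2, A2=2.2, A3=7.9, A4=0.9
Best worst-case = 7.9 → A3.
Row averages: A1=10.56, A2=10.94, A3=12.84, A4=12.8
Highest average = 12.84 → A3.

maximin → A3; laplace → A3 (agree)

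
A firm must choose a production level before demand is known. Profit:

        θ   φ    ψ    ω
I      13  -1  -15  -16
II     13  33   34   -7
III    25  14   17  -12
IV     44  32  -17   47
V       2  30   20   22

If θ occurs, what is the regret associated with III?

19

Best payoff under θ is 44.
Regret = 44 − 25 = 19.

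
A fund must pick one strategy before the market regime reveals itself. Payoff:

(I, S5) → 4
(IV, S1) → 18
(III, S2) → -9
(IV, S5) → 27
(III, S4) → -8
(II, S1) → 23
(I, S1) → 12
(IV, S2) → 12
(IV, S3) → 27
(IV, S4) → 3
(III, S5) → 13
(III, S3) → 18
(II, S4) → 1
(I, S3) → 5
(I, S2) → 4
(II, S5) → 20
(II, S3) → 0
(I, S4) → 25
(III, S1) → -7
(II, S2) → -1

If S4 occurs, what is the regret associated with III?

33

Best payoff under S4 is 25.
Regret = 25 − (-8) = 33.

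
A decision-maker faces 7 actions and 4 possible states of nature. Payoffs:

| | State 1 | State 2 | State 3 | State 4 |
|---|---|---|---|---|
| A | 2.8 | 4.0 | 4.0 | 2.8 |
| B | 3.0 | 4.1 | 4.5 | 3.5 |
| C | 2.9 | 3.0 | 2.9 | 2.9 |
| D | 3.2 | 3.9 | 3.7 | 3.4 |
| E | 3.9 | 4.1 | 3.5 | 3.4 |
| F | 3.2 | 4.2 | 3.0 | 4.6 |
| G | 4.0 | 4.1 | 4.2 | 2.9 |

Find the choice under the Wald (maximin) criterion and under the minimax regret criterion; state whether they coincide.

Row minima: A=2.8, B=3.0, C=2.9, D=3.2, E=3.4, F=3.0, G=2.9
Best worst-case = 3.4 → E.
Column bests: State 1=4.0, State 2=4.2, State 3=4.5, State 4=4.6.
A regrets: 1.2, 0.2, 0.5, 1.8 → max 1.8
B regrets: 1.0, 0.1, 0.0, 1.1 → max 1.1
C regrets: 1.1, 1.2, 1.6, 1.7 → max 1.7
D regrets: 0.8, 0.3, 0.8, 1.2 → max 1.2
E regrets: 0.1, 0.1, 1.0, 1.2 → max 1.2
F regrets: 0.8, 0.0, 1.5, 0.0 → max 1.5
G regrets: 0.0, 0.1, 0.3, 1.7 → max 1.7
Smallest max regret = 1.1 → B.

maximin → E; minimax regret → B (disagree)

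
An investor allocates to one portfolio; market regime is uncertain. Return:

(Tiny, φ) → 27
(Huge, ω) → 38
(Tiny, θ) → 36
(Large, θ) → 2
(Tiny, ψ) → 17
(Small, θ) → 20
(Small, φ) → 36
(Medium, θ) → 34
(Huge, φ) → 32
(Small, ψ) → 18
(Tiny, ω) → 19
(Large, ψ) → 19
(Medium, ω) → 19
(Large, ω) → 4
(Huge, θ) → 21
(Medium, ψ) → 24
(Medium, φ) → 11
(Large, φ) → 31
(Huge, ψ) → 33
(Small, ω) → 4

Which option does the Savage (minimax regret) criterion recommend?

Huge

Column bests: θ=36, φ=36, ψ=33, ω=38.
Tiny regrets: 0, 9, 16, 19 → max 19
Small regrets: 16, 0, 15, 34 → max 34
Medium regrets: 2, 25, 9, 19 → max 25
Large regrets: 34, 5, 14, 34 → max 34
Huge regrets: 15, 4, 0, 0 → max 15
Smallest max regret = 15 → Huge.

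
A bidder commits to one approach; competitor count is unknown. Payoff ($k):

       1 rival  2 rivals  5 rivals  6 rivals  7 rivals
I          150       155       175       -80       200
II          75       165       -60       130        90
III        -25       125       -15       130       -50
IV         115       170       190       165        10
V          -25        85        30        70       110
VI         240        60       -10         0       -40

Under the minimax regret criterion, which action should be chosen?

Column bests: 1 rival=240, 2 rivals=170, 5 rivals=190, 6 rivals=165, 7 rivals=200.
I regrets: 90, 15, 15, 245, 0 → max 245
II regrets: 165, 5, 250, 35, 110 → max 250
III regrets: 265, 45, 205, 35, 250 → max 265
IV regrets: 125, 0, 0, 0, 190 → max 190
V regrets: 265, 85, 160, 95, 90 → max 265
VI regrets: 0, 110, 200, 165, 240 → max 240
Smallest max regret = 190 → IV.

IV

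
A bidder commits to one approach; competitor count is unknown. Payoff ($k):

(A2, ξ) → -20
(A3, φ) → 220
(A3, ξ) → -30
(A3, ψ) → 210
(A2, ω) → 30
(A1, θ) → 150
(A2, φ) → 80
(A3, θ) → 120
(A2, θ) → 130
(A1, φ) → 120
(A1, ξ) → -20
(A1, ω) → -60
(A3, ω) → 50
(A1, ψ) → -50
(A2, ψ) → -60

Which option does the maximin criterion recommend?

Row minima: A1=-60, A2=-60, A3=-30
Best worst-case = -30 → A3.

A3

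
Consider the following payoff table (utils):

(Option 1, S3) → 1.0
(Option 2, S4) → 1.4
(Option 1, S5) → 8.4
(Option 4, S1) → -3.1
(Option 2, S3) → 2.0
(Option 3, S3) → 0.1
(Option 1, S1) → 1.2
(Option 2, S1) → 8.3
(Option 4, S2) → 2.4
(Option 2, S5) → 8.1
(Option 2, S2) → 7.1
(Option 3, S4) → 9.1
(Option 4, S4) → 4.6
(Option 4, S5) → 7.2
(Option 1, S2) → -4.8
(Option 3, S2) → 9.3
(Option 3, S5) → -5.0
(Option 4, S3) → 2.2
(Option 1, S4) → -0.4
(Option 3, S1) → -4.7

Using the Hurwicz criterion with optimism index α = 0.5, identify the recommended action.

Option 2

Option 1: 0.5·8.4 + 0.5·(-4.8) = 1.8
Option 2: 0.5·8.3 + 0.5·1.4 = 4.85
Option 3: 0.5·9.3 + 0.5·(-5.0) = 2.15
Option 4: 0.5·7.2 + 0.5·(-3.1) = 2.05
Highest Hurwicz score = 4.85 → Option 2.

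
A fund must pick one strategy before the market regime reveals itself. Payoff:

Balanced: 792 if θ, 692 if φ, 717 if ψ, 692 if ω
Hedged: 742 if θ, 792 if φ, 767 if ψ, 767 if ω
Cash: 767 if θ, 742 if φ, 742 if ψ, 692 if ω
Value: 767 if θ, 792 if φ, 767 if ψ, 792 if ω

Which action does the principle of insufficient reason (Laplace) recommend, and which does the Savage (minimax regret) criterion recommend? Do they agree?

laplace → Value; minimax regret → Value (agree)

Row averages: Balanced=723.25, Hedged=767, Cash=735.75, Value=779.5
Highest average = 779.5 → Value.
Column bests: θ=792, φ=792, ψ=767, ω=792.
Balanced regrets: 0, 100, 50, 100 → max 100
Hedged regrets: 50, 0, 0, 25 → max 50
Cash regrets: 25, 50, 25, 100 → max 100
Value regrets: 25, 0, 0, 0 → max 25
Smallest max regret = 25 → Value.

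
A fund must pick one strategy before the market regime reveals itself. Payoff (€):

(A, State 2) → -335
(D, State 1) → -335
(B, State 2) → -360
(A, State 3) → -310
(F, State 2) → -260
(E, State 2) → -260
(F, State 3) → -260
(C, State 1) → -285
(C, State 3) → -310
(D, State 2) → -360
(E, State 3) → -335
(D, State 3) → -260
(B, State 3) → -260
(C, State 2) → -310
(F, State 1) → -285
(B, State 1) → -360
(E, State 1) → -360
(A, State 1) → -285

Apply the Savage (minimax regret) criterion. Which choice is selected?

F

Column bests: State 1=-285, State 2=-260, State 3=-260.
A regrets: 0, 75, 50 → max 75
B regrets: 75, 100, 0 → max 100
C regrets: 0, 50, 50 → max 50
D regrets: 50, 100, 0 → max 100
E regrets: 75, 0, 75 → max 75
F regrets: 0, 0, 0 → max 0
Smallest max regret = 0 → F.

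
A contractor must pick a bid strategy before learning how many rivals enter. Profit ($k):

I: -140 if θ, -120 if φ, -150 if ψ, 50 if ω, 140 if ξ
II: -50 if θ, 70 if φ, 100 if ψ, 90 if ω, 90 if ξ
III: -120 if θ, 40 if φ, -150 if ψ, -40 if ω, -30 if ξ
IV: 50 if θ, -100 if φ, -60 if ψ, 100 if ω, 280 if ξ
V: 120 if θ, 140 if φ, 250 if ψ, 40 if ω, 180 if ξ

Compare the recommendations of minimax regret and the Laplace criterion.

Column bests: θ=120, φ=140, ψ=250, ω=100, ξ=280.
I regrets: 260, 260, 400, 50, 140 → max 400
II regrets: 170, 70, 150, 10, 190 → max 190
III regrets: 240, 100, 400, 140, 310 → max 400
IV regrets: 70, 240, 310, 0, 0 → max 310
V regrets: 0, 0, 0, 60, 100 → max 100
Smallest max regret = 100 → V.
Row averages: I=-44, II=60, III=-60, IV=54, V=146
Highest average = 146 → V.

minimax regret → V; laplace → V (agree)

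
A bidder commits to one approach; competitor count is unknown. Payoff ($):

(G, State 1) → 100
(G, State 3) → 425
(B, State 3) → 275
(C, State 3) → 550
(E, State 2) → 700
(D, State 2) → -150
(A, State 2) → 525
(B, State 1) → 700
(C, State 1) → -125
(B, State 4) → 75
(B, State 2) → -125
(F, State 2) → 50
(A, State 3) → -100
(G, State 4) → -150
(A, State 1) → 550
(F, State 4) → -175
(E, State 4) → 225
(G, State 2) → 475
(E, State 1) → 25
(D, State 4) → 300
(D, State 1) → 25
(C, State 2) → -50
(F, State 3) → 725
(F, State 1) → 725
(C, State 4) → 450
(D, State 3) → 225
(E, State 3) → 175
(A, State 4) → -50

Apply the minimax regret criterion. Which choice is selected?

G

Column bests: State 1=725, State 2=700, State 3=725, State 4=450.
A regrets: 175, 175, 825, 500 → max 825
B regrets: 25, 825, 450, 375 → max 825
C regrets: 850, 750, 175, 0 → max 850
D regrets: 700, 850, 500, 150 → max 850
E regrets: 700, 0, 550, 225 → max 700
F regrets: 0, 650, 0, 625 → max 650
G regrets: 625, 225, 300, 600 → max 625
Smallest max regret = 625 → G.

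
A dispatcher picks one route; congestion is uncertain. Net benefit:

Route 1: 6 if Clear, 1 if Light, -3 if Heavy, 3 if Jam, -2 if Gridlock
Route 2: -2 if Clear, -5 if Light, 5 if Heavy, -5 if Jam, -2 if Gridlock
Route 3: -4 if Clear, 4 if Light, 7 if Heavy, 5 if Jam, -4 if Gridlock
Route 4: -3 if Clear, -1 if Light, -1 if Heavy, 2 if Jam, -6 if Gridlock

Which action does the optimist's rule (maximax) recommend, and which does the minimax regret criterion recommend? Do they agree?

maximax → Route 3; minimax regret → Route 4 (disagree)

Row maxima: Route 1=6, Route 2=5, Route 3=7, Route 4=2
Best best-case = 7 → Route 3.
Column bests: Clear=6, Light=4, Heavy=7, Jam=5, Gridlock=-2.
Route 1 regrets: 0, 3, 10, 2, 0 → max 10
Route 2 regrets: 8, 9, 2, 10, 0 → max 10
Route 3 regrets: 10, 0, 0, 0, 2 → max 10
Route 4 regrets: 9, 5, 8, 3, 4 → max 9
Smallest max regret = 9 → Route 4.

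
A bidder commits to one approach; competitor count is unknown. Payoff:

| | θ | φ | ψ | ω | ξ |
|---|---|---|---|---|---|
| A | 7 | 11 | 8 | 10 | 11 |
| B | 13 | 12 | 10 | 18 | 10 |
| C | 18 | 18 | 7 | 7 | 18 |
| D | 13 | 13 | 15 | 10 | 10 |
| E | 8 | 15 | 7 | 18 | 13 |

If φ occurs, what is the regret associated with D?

5

Best payoff under φ is 18.
Regret = 18 − 13 = 5.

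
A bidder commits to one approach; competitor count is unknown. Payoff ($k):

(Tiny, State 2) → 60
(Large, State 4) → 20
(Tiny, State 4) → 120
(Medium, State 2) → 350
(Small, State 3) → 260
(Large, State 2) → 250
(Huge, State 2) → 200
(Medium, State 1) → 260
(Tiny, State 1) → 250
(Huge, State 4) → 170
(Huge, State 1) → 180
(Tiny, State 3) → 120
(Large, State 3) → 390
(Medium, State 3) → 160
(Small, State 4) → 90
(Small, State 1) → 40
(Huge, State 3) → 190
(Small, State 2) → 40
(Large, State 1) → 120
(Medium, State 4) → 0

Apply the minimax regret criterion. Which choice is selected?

Large

Column bests: State 1=260, State 2=350, State 3=390, State 4=170.
Tiny regrets: 10, 290, 270, 50 → max 290
Small regrets: 220, 310, 130, 80 → max 310
Medium regrets: 0, 0, 230, 170 → max 230
Large regrets: 140, 100, 0, 150 → max 150
Huge regrets: 80, 150, 200, 0 → max 200
Smallest max regret = 150 → Large.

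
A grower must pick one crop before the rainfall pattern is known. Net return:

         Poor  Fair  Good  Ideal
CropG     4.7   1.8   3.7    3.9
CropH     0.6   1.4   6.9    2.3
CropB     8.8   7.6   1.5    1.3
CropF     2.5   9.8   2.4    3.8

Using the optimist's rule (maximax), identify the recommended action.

Row maxima: CropG=4.7, CropH=6.9, CropB=8.8, CropF=9.8
Best best-case = 9.8 → CropF.

CropF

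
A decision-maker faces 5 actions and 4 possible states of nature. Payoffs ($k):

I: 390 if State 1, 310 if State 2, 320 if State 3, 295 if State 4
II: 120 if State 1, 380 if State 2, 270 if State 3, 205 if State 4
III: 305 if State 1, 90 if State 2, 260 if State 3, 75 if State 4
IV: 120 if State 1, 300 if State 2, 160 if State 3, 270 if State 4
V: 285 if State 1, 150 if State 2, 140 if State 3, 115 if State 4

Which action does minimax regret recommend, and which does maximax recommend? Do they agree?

minimax regret → I; maximax → I (agree)

Column bests: State 1=390, State 2=380, State 3=320, State 4=295.
I regrets: 0, 70, 0, 0 → max 70
II regrets: 270, 0, 50, 90 → max 270
III regrets: 85, 290, 60, 220 → max 290
IV regrets: 270, 80, 160, 25 → max 270
V regrets: 105, 230, 180, 180 → max 230
Smallest max regret = 70 → I.
Row maxima: I=390, II=380, III=305, IV=300, V=285
Best best-case = 390 → I.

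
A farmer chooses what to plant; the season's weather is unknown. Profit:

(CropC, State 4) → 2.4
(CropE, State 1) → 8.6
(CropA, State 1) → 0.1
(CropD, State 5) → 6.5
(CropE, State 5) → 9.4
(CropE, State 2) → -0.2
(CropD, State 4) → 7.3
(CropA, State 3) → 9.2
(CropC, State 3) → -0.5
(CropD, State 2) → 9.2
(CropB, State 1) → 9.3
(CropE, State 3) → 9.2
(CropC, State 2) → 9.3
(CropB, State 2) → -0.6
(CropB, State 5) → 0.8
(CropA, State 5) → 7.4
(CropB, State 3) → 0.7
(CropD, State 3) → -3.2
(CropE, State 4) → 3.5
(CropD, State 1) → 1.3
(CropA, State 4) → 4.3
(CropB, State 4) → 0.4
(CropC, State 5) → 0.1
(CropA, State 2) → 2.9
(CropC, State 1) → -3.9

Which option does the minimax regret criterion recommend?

CropA

Column bests: State 1=9.3, State 2=9.3, State 3=9.2, State 4=7.3, State 5=9.4.
CropD regrets: 8.0, 0.1, 12.4, 0.0, 2.9 → max 12.4
CropE regrets: 0.7, 9.5, 0.0, 3.8, 0.0 → max 9.5
CropB regrets: 0.0, 9.9, 8.5, 6.9, 8.6 → max 9.9
CropC regrets: 13.2, 0.0, 9.7, 4.9, 9.3 → max 13.2
CropA regrets: 9.2, 6.4, 0.0, 3.0, 2.0 → max 9.2
Smallest max regret = 9.2 → CropA.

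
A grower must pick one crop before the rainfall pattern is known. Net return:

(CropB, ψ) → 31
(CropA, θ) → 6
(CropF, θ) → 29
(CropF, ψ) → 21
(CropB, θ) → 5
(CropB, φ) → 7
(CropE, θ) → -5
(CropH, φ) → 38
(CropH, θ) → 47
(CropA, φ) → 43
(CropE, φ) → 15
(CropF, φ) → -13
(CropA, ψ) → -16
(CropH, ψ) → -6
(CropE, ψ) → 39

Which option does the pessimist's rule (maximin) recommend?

Row minima: CropE=-5, CropF=-13, CropA=-16, CropB=5, CropH=-6
Best worst-case = 5 → CropB.

CropB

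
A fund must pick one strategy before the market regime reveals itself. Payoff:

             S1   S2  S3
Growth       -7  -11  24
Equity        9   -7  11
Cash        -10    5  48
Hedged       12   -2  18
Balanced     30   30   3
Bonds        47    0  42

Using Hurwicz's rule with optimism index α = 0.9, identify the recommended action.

Growth: 0.9·24 + 0.1·(-11) = 20.5
Equity: 0.9·11 + 0.1·(-7) = 9.2
Cash: 0.9·48 + 0.1·(-10) = 42.2
Hedged: 0.9·18 + 0.1·(-2) = 16
Balanced: 0.9·30 + 0.1·3 = 27.3
Bonds: 0.9·47 + 0.1·0 = 42.3
Highest Hurwicz score = 42.3 → Bonds.

Bonds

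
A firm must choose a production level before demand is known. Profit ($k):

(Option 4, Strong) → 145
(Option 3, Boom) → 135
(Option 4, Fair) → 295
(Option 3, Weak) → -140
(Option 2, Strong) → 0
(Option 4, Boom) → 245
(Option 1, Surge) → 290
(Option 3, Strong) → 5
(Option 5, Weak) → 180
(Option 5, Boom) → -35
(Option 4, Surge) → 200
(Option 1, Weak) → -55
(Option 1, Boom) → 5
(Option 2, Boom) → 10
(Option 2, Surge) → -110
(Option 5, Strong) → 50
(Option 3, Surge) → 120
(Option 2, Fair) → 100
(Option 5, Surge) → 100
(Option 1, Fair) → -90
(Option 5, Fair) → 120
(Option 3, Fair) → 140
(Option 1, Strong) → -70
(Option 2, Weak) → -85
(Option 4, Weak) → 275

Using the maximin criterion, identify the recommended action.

Row minima: Option 1=-90, Option 2=-110, Option 3=-140, Option 4=145, Option 5=-35
Best worst-case = 145 → Option 4.

Option 4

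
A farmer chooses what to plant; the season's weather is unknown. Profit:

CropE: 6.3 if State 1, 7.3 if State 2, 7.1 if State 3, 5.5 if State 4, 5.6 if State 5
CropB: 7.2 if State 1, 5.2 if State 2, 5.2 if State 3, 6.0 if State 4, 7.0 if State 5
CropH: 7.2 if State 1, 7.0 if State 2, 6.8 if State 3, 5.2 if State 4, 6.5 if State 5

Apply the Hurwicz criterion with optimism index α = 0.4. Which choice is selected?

CropE: 0.4·7.3 + 0.6·5.5 = 6.22
CropB: 0.4·7.2 + 0.6·5.2 = 6
CropH: 0.4·7.2 + 0.6·5.2 = 6
Highest Hurwicz score = 6.22 → CropE.

CropE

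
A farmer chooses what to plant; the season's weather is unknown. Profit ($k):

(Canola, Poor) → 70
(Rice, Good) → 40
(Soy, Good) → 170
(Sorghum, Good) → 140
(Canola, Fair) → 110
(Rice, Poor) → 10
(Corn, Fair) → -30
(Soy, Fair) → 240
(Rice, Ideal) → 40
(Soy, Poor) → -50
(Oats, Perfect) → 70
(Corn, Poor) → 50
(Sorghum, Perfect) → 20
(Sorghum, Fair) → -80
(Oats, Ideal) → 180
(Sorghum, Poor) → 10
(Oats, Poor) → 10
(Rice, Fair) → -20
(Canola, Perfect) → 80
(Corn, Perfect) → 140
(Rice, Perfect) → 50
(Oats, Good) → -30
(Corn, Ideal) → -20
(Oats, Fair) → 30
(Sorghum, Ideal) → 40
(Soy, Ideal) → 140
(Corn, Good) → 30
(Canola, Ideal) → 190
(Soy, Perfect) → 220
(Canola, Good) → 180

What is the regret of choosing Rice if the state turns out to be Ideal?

Best payoff under Ideal is 190.
Regret = 190 − 40 = 150.

150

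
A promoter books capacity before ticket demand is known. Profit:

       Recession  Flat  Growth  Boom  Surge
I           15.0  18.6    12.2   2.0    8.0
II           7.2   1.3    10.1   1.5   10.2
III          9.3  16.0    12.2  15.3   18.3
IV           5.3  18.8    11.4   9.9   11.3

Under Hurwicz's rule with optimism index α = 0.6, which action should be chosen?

I: 0.6·18.6 + 0.4·2.0 = 11.96
II: 0.6·10.2 + 0.4·1.3 = 6.64
III: 0.6·18.3 + 0.4·9.3 = 14.7
IV: 0.6·18.8 + 0.4·5.3 = 13.4
Highest Hurwicz score = 14.7 → III.

III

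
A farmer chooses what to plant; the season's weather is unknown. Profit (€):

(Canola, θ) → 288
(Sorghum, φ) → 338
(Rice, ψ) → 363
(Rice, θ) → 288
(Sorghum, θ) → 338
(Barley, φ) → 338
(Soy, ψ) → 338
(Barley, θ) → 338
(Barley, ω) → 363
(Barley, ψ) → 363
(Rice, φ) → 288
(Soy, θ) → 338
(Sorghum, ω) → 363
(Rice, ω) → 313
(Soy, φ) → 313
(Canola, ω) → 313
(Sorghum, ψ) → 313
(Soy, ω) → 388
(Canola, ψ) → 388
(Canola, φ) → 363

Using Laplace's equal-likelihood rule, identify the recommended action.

Barley

Row averages: Canola=338, Rice=313, Soy=344.25, Sorghum=338, Barley=350.5
Highest average = 350.5 → Barley.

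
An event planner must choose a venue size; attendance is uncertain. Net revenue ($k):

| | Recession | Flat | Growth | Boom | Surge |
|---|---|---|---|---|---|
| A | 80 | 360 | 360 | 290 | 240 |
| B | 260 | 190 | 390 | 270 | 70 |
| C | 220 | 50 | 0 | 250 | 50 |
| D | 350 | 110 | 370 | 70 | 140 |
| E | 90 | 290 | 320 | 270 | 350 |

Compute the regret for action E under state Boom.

Best payoff under Boom is 290.
Regret = 290 − 270 = 20.

20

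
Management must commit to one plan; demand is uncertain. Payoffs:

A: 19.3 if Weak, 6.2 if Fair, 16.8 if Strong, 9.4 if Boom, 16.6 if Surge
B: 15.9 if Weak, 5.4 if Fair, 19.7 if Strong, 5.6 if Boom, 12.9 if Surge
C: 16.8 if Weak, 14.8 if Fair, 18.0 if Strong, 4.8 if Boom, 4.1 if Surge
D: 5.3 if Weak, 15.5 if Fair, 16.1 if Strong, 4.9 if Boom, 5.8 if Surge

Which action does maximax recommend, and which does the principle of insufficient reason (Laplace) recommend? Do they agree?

maximax → B; laplace → A (disagree)

Row maxima: A=19.3, B=19.7, C=18.0, D=16.1
Best best-case = 19.7 → B.
Row averages: A=13.66, B=11.9, C=11.7, D=9.52
Highest average = 13.66 → A.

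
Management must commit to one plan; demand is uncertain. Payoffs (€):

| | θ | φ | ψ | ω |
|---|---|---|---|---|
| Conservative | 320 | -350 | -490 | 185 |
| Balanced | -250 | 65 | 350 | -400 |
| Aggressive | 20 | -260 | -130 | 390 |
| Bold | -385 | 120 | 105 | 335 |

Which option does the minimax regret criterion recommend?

Column bests: θ=320, φ=120, ψ=350, ω=390.
Conservative regrets: 0, 470, 840, 205 → max 840
Balanced regrets: 570, 55, 0, 790 → max 790
Aggressive regrets: 300, 380, 480, 0 → max 480
Bold regrets: 705, 0, 245, 55 → max 705
Smallest max regret = 480 → Aggressive.

Aggressive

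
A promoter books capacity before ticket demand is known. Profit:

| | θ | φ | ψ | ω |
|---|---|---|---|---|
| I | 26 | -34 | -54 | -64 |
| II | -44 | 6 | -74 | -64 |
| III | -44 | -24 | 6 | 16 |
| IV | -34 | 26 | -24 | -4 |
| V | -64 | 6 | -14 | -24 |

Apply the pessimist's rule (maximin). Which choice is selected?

IV

Row minima: I=-64, II=-74, III=-44, IV=-34, V=-64
Best worst-case = -34 → IV.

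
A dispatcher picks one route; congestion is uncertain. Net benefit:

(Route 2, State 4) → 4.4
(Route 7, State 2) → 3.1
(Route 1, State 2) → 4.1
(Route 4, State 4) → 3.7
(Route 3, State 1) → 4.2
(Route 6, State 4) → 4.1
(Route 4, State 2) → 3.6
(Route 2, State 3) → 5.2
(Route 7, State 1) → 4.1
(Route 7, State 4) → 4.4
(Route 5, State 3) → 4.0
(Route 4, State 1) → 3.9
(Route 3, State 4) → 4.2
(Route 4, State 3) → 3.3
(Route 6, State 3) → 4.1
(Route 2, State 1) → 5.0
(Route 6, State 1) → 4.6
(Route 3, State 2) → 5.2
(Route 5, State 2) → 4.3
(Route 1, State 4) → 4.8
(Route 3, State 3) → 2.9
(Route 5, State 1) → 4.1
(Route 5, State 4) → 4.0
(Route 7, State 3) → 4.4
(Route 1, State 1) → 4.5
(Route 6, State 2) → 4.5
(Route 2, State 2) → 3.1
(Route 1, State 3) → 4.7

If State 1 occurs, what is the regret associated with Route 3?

Best payoff under State 1 is 5.0.
Regret = 5.0 − 4.2 = 0.8.

0.8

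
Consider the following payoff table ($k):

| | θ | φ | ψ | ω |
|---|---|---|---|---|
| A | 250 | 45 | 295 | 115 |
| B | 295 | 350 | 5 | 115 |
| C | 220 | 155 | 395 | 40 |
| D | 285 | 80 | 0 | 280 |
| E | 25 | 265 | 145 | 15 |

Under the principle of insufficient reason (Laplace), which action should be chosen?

Row averages: A=176.25, B=191.25, C=202.5, D=161.25, E=112.5
Highest average = 202.5 → C.

C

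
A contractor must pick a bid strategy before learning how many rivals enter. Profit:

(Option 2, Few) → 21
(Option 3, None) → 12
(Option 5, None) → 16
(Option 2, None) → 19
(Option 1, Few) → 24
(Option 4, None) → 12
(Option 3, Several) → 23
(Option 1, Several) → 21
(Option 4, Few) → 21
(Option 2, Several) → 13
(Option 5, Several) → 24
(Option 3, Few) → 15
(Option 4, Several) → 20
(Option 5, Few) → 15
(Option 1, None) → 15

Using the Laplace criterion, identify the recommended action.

Row averages: Option 1=20, Option 2=53/3, Option 3=50/3, Option 4=53/3, Option 5=55/3
Highest average = 20 → Option 1.

Option 1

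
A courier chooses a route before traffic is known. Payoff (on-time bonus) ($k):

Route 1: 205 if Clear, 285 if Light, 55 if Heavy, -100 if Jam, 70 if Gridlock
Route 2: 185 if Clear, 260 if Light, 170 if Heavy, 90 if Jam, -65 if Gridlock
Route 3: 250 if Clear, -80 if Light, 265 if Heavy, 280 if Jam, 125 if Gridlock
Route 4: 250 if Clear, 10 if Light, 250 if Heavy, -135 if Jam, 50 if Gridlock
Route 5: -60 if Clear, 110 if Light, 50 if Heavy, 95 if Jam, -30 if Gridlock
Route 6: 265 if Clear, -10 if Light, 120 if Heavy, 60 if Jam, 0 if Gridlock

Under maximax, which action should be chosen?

Route 1

Row maxima: Route 1=285, Route 2=260, Route 3=280, Route 4=250, Route 5=110, Route 6=265
Best best-case = 285 → Route 1.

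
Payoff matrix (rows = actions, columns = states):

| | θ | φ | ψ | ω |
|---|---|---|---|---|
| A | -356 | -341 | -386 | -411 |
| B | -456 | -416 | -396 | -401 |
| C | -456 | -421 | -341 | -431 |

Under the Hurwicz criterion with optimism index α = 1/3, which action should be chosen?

A

A: 1/3·(-341) + 2/3·(-411) = -1163/3
B: 1/3·(-396) + 2/3·(-456) = -436
C: 1/3·(-341) + 2/3·(-456) = -1253/3
Highest Hurwicz score = -1163/3 → A.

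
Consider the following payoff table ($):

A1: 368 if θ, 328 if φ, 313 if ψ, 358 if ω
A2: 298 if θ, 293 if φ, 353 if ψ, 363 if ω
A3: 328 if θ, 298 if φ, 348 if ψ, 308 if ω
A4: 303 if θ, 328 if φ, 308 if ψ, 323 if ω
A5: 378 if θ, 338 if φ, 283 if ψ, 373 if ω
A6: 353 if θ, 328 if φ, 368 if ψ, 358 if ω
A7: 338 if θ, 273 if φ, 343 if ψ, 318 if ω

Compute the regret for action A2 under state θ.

80

Best payoff under θ is 378.
Regret = 378 − 298 = 80.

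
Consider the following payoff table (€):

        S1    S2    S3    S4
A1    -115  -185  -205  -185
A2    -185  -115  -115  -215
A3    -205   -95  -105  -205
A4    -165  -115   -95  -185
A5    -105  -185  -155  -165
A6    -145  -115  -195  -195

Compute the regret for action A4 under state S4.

Best payoff under S4 is -165.
Regret = -165 − (-185) = 20.

20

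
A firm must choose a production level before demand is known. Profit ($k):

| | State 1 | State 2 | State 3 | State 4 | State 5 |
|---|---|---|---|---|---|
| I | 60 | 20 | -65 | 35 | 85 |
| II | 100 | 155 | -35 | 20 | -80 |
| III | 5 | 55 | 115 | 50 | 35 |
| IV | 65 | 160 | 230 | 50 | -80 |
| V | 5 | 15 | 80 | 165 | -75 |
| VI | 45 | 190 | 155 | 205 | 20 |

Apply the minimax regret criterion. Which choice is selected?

Column bests: State 1=100, State 2=190, State 3=230, State 4=205, State 5=85.
I regrets: 40, 170, 295, 170, 0 → max 295
II regrets: 0, 35, 265, 185, 165 → max 265
III regrets: 95, 135, 115, 155, 50 → max 155
IV regrets: 35, 30, 0, 155, 165 → max 165
V regrets: 95, 175, 150, 40, 160 → max 175
VI regrets: 55, 0, 75, 0, 65 → max 75
Smallest max regret = 75 → VI.

VI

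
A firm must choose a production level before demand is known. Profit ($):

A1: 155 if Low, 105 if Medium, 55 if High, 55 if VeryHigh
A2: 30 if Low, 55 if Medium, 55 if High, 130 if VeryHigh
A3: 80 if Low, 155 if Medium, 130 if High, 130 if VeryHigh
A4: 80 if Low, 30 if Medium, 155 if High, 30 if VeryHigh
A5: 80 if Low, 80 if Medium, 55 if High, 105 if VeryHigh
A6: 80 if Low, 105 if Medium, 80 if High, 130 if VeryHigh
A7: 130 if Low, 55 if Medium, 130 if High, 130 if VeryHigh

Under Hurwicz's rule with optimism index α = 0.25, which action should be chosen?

A3

A1: 0.25·155 + 0.75·55 = 80
A2: 0.25·130 + 0.75·30 = 55
A3: 0.25·155 + 0.75·80 = 98.75
A4: 0.25·155 + 0.75·30 = 61.25
A5: 0.25·105 + 0.75·55 = 67.5
A6: 0.25·130 + 0.75·80 = 92.5
A7: 0.25·130 + 0.75·55 = 73.75
Highest Hurwicz score = 98.75 → A3.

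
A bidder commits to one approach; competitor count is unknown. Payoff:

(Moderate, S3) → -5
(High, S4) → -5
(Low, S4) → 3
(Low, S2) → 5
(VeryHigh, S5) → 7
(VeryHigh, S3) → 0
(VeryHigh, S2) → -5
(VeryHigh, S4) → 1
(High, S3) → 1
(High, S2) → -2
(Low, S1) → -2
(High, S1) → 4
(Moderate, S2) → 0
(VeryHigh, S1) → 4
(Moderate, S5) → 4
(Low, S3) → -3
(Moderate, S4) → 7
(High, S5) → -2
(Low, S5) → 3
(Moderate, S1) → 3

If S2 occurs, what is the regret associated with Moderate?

Best payoff under S2 is 5.
Regret = 5 − 0 = 5.

5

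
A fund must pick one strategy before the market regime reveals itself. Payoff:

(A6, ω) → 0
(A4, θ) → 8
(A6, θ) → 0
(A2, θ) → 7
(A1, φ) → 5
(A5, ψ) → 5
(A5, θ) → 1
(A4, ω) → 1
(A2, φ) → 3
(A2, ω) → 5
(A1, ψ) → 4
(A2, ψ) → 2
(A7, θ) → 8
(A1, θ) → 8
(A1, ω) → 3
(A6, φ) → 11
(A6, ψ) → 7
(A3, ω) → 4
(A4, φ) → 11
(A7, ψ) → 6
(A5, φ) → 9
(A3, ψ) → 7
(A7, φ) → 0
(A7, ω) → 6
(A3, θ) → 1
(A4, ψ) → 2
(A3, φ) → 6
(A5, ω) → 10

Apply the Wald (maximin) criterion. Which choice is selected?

Row minima: A1=3, A2=2, A3=1, A4=1, A5=1, A6=0, A7=0
Best worst-case = 3 → A1.

A1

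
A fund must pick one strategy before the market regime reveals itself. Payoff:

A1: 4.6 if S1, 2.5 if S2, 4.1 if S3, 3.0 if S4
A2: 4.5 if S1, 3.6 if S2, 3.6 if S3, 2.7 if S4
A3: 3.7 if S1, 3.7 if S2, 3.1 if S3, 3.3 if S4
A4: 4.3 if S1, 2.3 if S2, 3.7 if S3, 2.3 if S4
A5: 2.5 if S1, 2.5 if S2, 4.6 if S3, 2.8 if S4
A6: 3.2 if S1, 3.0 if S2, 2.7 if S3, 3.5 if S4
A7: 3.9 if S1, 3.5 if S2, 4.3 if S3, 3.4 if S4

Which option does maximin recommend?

Row minima: A1=2.5, A2=2.7, A3=3.1, A4=2.3, A5=2.5, A6=2.7, A7=3.4
Best worst-case = 3.4 → A7.

A7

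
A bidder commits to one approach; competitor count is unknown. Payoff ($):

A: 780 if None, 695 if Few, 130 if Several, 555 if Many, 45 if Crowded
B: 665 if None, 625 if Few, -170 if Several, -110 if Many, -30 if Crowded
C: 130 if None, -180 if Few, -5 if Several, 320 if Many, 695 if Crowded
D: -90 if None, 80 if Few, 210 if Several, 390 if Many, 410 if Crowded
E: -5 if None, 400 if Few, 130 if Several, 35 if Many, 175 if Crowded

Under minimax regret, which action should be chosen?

Column bests: None=780, Few=695, Several=210, Many=555, Crowded=695.
A regrets: 0, 0, 80, 0, 650 → max 650
B regrets: 115, 70, 380, 665, 725 → max 725
C regrets: 650, 875, 215, 235, 0 → max 875
D regrets: 870, 615, 0, 165, 285 → max 870
E regrets: 785, 295, 80, 520, 520 → max 785
Smallest max regret = 650 → A.

A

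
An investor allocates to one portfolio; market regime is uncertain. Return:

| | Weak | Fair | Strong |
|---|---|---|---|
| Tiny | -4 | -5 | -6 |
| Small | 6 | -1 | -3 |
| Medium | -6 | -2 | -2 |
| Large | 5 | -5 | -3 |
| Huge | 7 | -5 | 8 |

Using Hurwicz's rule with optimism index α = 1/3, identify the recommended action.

Tiny: 1/3·(-4) + 2/3·(-6) = -16/3
Small: 1/3·6 + 2/3·(-3) = 0
Medium: 1/3·(-2) + 2/3·(-6) = -14/3
Large: 1/3·5 + 2/3·(-5) = -5/3
Huge: 1/3·8 + 2/3·(-5) = -2/3
Highest Hurwicz score = 0 → Small.

Small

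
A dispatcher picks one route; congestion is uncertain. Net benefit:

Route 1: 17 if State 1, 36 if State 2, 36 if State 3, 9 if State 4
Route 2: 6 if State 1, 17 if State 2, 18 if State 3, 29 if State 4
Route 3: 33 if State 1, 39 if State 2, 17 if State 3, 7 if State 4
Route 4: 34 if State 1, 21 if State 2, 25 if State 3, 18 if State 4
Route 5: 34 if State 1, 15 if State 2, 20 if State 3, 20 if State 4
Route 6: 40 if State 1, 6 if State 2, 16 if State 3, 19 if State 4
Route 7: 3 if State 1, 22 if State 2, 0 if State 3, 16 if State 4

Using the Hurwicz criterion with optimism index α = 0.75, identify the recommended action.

Route 6

Route 1: 0.75·36 + 0.25·9 = 29.25
Route 2: 0.75·29 + 0.25·6 = 23.25
Route 3: 0.75·39 + 0.25·7 = 31
Route 4: 0.75·34 + 0.25·18 = 30
Route 5: 0.75·34 + 0.25·15 = 29.25
Route 6: 0.75·40 + 0.25·6 = 31.5
Route 7: 0.75·22 + 0.25·0 = 16.5
Highest Hurwicz score = 31.5 → Route 6.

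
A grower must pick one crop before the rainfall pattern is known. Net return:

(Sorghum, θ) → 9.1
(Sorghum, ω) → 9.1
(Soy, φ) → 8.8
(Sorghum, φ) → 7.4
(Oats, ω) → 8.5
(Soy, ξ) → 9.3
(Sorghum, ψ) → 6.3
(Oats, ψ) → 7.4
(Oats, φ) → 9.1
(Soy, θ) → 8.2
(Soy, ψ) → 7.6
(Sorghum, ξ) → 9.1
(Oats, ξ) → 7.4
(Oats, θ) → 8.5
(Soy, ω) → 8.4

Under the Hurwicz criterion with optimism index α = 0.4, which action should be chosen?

Soy

Oats: 0.4·9.1 + 0.6·7.4 = 8.08
Sorghum: 0.4·9.1 + 0.6·6.3 = 7.42
Soy: 0.4·9.3 + 0.6·7.6 = 8.28
Highest Hurwicz score = 8.28 → Soy.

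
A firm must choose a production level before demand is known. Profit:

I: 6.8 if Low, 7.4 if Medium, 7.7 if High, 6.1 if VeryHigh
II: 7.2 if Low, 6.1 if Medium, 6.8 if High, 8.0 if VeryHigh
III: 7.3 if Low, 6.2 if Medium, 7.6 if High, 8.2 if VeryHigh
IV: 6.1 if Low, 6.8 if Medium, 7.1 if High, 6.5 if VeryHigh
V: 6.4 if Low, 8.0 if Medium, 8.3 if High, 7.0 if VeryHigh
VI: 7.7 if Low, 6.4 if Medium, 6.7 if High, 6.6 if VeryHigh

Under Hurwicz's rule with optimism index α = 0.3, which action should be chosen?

I: 0.3·7.7 + 0.7·6.1 = 6.58
II: 0.3·8.0 + 0.7·6.1 = 6.67
III: 0.3·8.2 + 0.7·6.2 = 6.8
IV: 0.3·7.1 + 0.7·6.1 = 6.4
V: 0.3·8.3 + 0.7·6.4 = 6.97
VI: 0.3·7.7 + 0.7·6.4 = 6.79
Highest Hurwicz score = 6.97 → V.

V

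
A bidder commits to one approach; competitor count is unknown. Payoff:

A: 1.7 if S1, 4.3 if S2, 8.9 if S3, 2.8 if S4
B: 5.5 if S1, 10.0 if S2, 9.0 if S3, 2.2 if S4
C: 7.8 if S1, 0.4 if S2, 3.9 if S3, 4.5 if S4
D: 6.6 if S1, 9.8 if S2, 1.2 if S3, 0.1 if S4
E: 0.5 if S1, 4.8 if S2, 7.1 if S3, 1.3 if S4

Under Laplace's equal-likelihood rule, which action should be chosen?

Row averages: A=4.425, B=6.675, C=4.15, D=4.425, E=3.425
Highest average = 6.675 → B.

B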